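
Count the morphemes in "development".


Word: "development"
Morphemes: develop + -ment
Each morpheme carries meaning
= 2 morphemes


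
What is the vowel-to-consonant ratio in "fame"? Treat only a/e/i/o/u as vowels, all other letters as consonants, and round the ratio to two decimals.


Word: "fame"
Vowels (a,e,i,o,u): 2
Consonants: 2
Ratio = 2/2
= 1.00


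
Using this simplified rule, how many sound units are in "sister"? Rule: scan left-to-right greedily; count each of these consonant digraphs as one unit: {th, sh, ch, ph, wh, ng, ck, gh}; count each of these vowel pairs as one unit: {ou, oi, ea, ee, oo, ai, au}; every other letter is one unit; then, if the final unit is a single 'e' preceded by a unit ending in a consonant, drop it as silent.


Word: "sister" (6 letters)
Left-to-right scan:
  1. 's' (letter)
  2. 'i' (letter)
  3. 's' (letter)
  4. 't' (letter)
  5. 'e' (letter)
  6. 'r' (letter)
Units from scan: 6
Sound units = 6 units


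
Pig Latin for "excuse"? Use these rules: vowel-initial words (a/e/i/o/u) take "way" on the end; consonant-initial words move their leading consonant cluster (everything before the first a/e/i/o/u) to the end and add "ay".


Word: "excuse"
Starts with vowel → add 'way'
Pig Latin = "excuseway"


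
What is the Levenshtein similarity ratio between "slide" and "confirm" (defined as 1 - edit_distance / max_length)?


Word 1: "slide" (length 5)
Word 2: "confirm" (length 7)
One optimal edit sequence:
  1. insert 'c'  (+1)
  2. insert 'o'  (+1)
  3. substitute 's' -> 'n'  (+1)
  4. substitute 'l' -> 'f'  (+1)
  5. keep 'i'
  6. substitute 'd' -> 'r'  (+1)
  7. substitute 'e' -> 'm'  (+1)
Edit distance = 6
Max length = max(5, 7) = 7
Similarity = 1 - 6/7
= 0.1429


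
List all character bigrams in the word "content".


Word: "content" (length 7)
Number of bigrams = 7 - 2 + 1 = 6
  Position 0: "co"
  Position 1: "on"
  Position 2: "nt"
  Position 3: "te"
  Position 4: "en"
  Position 5: "nt"
Bigrams = "co", "on", "nt", "te", "en", "nt"


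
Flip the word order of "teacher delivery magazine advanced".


Original: "teacher delivery magazine advanced"
Words (1..n): teacher | delivery | magazine | advanced
Reversed (n..1): advanced | magazine | delivery | teacher
Result = "advanced magazine delivery teacher"


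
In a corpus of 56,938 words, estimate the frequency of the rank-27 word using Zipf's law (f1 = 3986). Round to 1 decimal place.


Zipf's law: f(r) = f(1) / r
f(1) = 3986
f(27) = 3986 / 27
= 147.6 occurrences


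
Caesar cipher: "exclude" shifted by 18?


Word: "exclude"
Shift: 18
Each letter → (letter + shift) mod 26:
  'e' (4) + 18 = 22 → 'w'
  'x' (23) + 18 = 15 → 'p'
  'c' (2) + 18 = 20 → 'u'
  'l' (11) + 18 = 3 → 'd'
  'u' (20) + 18 = 12 → 'm'
  'd' (3) + 18 = 21 → 'v'
  'e' (4) + 18 = 22 → 'w'
Result = "wpudmvw"


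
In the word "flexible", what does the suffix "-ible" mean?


Suffix: -ible
Example: flexible (flex + -ible)
Meaning = capable of


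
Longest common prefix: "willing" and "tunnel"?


Word 1: "willing"
Word 2: "tunnel"
Comparing from start:
  Pos 0: 'w' != 't' (stop)
LCP = "" (length 0)


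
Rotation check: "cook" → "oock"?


Word: "cook", Candidate: "oock"
Method: check if candidate is substring of word+word
"cookcook" contains "oock"? No
Is rotation = No


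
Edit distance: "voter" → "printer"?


Word 1: "voter" (length 5)
Word 2: "printer" (length 7)
One optimal edit sequence (insert/delete/substitute each cost 1):
  1. insert 'p'  (+1)
  2. insert 'r'  (+1)
  3. substitute 'v' -> 'i'  (+1)
  4. substitute 'o' -> 'n'  (+1)
  5. keep 't'
  6. keep 'e'
  7. keep 'r'
Total edit operations: 4
Edit distance = 4


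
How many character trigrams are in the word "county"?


Word: "county" (length 6)
Number of 3-grams = length - 3 + 1 = 6 - 3 + 1
= 4


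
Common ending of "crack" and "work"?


Word 1: "crack"
Word 2: "work"
Comparing from end:
  Pos -1: 'k' == 'k'
  Pos -2: 'c' != 'r' (stop)
LCS = "k" (length 1)


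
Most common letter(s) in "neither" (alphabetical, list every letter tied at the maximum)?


Word: "neither"
Letter counts:
  'e': 2
  'h': 1
  'i': 1
  'n': 1
  'r': 1
  't': 1
Maximum count = 2
Most frequent = 'e' (2 times each)


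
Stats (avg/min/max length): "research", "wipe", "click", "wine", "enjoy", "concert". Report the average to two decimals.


Lengths: "research"=8, "wipe"=4, "click"=5, "wine"=4, "enjoy"=5, "concert"=7
Sum = 33, Count = 6
Average = 33/6 = 5.50
= avg=5.50, min=4, max=8


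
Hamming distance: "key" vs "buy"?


Comparing character by character (same length = 3):
  Pos 0: 'k' vs 'b' !=
  Pos 1: 'e' vs 'u' !=
  Pos 2: 'y' vs 'y' =
Hamming distance = 2


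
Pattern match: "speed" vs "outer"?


Pattern of "speed": [0, 1, 2, 2, 3]
Pattern of "outer": [0, 1, 2, 3, 4]
Patterns do not match
Same pattern = No


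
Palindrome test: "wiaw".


Word: "wiaw"
Reversed: "waiw"
Forward == Backward? wiaw != waiw
Palindrome = No


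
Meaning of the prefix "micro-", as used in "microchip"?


Prefix: micro-
Example: microchip (micro- + chip)
Meaning = small


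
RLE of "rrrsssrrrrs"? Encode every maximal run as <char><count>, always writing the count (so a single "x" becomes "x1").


String: "rrrsssrrrrs"
Scanning for consecutive runs:
  'r' x 3
  's' x 3
  'r' x 4
  's' x 1
RLE = "r3s3r4s1"


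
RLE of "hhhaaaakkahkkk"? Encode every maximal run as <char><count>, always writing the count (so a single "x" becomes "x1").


String: "hhhaaaakkahkkk"
Scanning for consecutive runs:
  'h' x 3
  'a' x 4
  'k' x 2
  'a' x 1
  'h' x 1
  'k' x 3
RLE = "h3a4k2a1h1k3"


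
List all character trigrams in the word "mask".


Word: "mask" (length 4)
Number of trigrams = 4 - 3 + 1 = 2
  Position 0: "mas"
  Position 1: "ask"
Trigrams = "mas", "ask"


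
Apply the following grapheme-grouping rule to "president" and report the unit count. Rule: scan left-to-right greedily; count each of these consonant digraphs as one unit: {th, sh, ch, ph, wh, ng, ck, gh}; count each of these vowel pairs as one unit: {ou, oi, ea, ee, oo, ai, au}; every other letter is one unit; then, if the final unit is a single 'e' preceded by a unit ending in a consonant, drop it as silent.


Word: "president" (9 letters)
Left-to-right scan:
  1. 'p' (letter)
  2. 'r' (letter)
  3. 'e' (letter)
  4. 's' (letter)
  5. 'i' (letter)
  6. 'd' (letter)
  7. 'e' (letter)
  8. 'n' (letter)
  9. 't' (letter)
Units from scan: 9
Sound units = 9 units


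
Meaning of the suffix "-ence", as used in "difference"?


Suffix: -ence
As in: difference -> differ + -ence
Meaning = state of


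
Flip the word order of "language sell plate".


Original: "language sell plate"
Words (1..n): language | sell | plate
Reversed (n..1): plate | sell | language
Result = "plate sell language"


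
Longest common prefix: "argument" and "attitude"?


Word 1: "argument"
Word 2: "attitude"
Comparing from start:
  Pos 0: 'a' == 'a'
  Pos 1: 'r' != 't' (stop)
LCP = "a" (length 1)


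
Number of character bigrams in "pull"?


Word: "pull" (length 4)
Number of 2-grams = length - 2 + 1 = 4 - 2 + 1
= 3


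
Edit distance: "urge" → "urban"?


Word 1: "urge" (length 4)
Word 2: "urban" (length 5)
One optimal edit sequence (insert/delete/substitute each cost 1):
  1. keep 'u'
  2. keep 'r'
  3. insert 'b'  (+1)
  4. substitute 'g' -> 'a'  (+1)
  5. substitute 'e' -> 'n'  (+1)
Total edit operations: 3
Edit distance = 3


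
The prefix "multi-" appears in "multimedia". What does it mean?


Prefix: multi-
Example: multimedia = multi- + media
Meaning = many


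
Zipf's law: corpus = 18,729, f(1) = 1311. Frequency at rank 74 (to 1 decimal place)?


Zipf's law: f(r) = f(1) / r
f(1) = 1311
f(74) = 1311 / 74
= 17.7 occurrences


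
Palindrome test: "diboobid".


Word: "diboobid"
Reversed: "diboobid"
Forward == Backward? diboobid == diboobid
Palindrome = Yes


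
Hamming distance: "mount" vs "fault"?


Comparing character by character (same length = 5):
  Pos 0: 'm' vs 'f' !=
  Pos 1: 'o' vs 'a' !=
  Pos 2: 'u' vs 'u' =
  Pos 3: 'n' vs 'l' !=
  Pos 4: 't' vs 't' =
Hamming distance = 3


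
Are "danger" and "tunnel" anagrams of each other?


Word 1: "danger" → sorted: adegnr
Word 2: "tunnel" → sorted: elnntu
Same letters? adegnr != elnntu
Anagram = No


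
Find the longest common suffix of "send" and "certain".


Word 1: "send"
Word 2: "certain"
Comparing from end:
  Pos -1: 'd' != 'n' (stop)
LCS = "" (length 0)


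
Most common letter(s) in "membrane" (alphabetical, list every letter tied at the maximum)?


Word: "membrane"
Letter counts:
  'a': 1
  'b': 1
  'e': 2
  'm': 2
  'n': 1
  'r': 1
Maximum count = 2
Most frequent = 'e', 'm' (2 times each)


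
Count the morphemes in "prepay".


Word: "prepay"
Morphemes: pre- | pay
Each morpheme carries meaning
= 2 morphemes


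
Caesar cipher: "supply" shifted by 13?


Word: "supply"
Shift: 13
Each letter → (letter + shift) mod 26:
  's' (18) + 13 = 5 → 'f'
  'u' (20) + 13 = 7 → 'h'
  'p' (15) + 13 = 2 → 'c'
  'p' (15) + 13 = 2 → 'c'
  'l' (11) + 13 = 24 → 'y'
  'y' (24) + 13 = 11 → 'l'
Result = "fhccyl"


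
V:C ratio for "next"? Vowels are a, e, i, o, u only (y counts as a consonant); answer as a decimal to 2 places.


Word: "next"
Vowels (a,e,i,o,u): 1
Consonants: 3
Ratio = 1/3
= 0.33


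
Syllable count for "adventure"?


Word: "adventure"
Syllable breakdown: ad · ven · ture
Counting: 3 parts
= 3 syllables


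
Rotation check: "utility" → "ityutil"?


Word: "utility", Candidate: "ityutil"
Method: check if candidate is substring of word+word
"utilityutility" contains "ityutil"? Yes
Is rotation = Yes


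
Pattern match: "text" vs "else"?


Pattern of "text": [0, 1, 2, 0]
Pattern of "else": [0, 1, 2, 0]
Patterns match
Same pattern = Yes


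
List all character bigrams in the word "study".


Word: "study" (length 5)
Number of bigrams = 5 - 2 + 1 = 4
  Position 0: "st"
  Position 1: "tu"
  Position 2: "ud"
  Position 3: "dy"
Bigrams = "st", "tu", "ud", "dy"


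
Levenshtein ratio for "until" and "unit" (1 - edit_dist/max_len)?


Word 1: "until" (length 5)
Word 2: "unit" (length 4)
One optimal edit sequence:
  1. keep 'u'
  2. keep 'n'
  3. delete 't'  (+1)
  4. keep 'i'
  5. substitute 'l' -> 't'  (+1)
Edit distance = 2
Max length = max(5, 4) = 5
Similarity = 1 - 2/5
= 0.6000


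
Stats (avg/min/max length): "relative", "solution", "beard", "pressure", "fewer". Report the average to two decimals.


Lengths: "relative"=8, "solution"=8, "beard"=5, "pressure"=8, "fewer"=5
Sum = 34, Count = 5
Average = 34/5 = 6.80
= avg=6.80, min=5, max=8


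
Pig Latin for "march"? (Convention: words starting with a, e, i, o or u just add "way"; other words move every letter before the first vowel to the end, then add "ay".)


Word: "march"
Starts with consonant(s) → move to end, add 'ay'
Consonant cluster: "m"
Pig Latin = "archmay"


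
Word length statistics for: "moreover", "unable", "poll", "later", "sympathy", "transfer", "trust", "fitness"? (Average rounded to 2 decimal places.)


Lengths: "moreover"=8, "unable"=6, "poll"=4, "later"=5, "sympathy"=8, "transfer"=8, "trust"=5, "fitness"=7
Sum = 51, Count = 8
Average = 51/8 = 6.38
= avg=6.38, min=4, max=8


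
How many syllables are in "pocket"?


Word: "pocket"
Syllable breakdown: pock · et
Counting: 2 parts
= 2 syllables


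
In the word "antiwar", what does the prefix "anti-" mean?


Prefix: anti-
As in: antiwar -> anti- + war
Meaning = against


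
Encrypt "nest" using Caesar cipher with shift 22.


Word: "nest"
Shift: 22
Each letter → (letter + shift) mod 26:
  'n' (13) + 22 = 9 → 'j'
  'e' (4) + 22 = 0 → 'a'
  's' (18) + 22 = 14 → 'o'
  't' (19) + 22 = 15 → 'p'
Result = "jaop"


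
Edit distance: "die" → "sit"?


Word 1: "die" (length 3)
Word 2: "sit" (length 3)
One optimal edit sequence (insert/delete/substitute each cost 1):
  1. substitute 'd' -> 's'  (+1)
  2. keep 'i'
  3. substitute 'e' -> 't'  (+1)
Total edit operations: 2
Edit distance = 2


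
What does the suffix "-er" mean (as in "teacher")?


Suffix: -er
Example: teacher (teach + -er)
Meaning = one who / more


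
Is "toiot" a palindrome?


Word: "toiot"
Reversed: "toiot"
Forward == Backward? toiot == toiot
Palindrome = Yes


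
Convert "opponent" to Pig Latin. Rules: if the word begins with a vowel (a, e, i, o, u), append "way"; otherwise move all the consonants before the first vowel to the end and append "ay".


Word: "opponent"
Starts with vowel → add 'way'
Pig Latin = "opponentway"


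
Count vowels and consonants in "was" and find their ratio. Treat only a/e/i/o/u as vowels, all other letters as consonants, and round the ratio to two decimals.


Word: "was"
Vowels (a,e,i,o,u): 1
Consonants: 2
Ratio = 1/2
= 0.50


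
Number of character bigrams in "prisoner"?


Word: "prisoner" (length 8)
Number of 2-grams = length - 2 + 1 = 8 - 2 + 1
= 7


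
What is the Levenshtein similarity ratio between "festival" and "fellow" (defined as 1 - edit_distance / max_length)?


Word 1: "festival" (length 8)
Word 2: "fellow" (length 6)
One optimal edit sequence:
  1. keep 'f'
  2. keep 'e'
  3. delete 's'  (+1)
  4. delete 't'  (+1)
  5. substitute 'i' -> 'l'  (+1)
  6. substitute 'v' -> 'l'  (+1)
  7. substitute 'a' -> 'o'  (+1)
  8. substitute 'l' -> 'w'  (+1)
Edit distance = 6
Max length = max(8, 6) = 8
Similarity = 1 - 6/8
= 0.2500


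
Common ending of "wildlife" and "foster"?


Word 1: "wildlife"
Word 2: "foster"
Comparing from end:
  Pos -1: 'e' != 'r' (stop)
LCS = "" (length 0)


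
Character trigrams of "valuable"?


Word: "valuable" (length 8)
Number of trigrams = 8 - 3 + 1 = 6
  Position 0: "val"
  Position 1: "alu"
  Position 2: "lua"
  Position 3: "uab"
  Position 4: "abl"
  Position 5: "ble"
Trigrams = "val", "alu", "lua", "uab", "abl", "ble"


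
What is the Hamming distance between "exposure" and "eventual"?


Comparing character by character (same length = 8):
  Pos 0: 'e' vs 'e' =
  Pos 1: 'x' vs 'v' !=
  Pos 2: 'p' vs 'e' !=
  Pos 3: 'o' vs 'n' !=
  Pos 4: 's' vs 't' !=
  Pos 5: 'u' vs 'u' =
  Pos 6: 'r' vs 'a' !=
  Pos 7: 'e' vs 'l' !=
Hamming distance = 6


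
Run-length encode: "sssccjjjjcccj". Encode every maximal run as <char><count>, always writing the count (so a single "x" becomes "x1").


String: "sssccjjjjcccj"
Scanning for consecutive runs:
  's' x 3
  'c' x 2
  'j' x 4
  'c' x 3
  'j' x 1
RLE = "s3c2j4c3j1"


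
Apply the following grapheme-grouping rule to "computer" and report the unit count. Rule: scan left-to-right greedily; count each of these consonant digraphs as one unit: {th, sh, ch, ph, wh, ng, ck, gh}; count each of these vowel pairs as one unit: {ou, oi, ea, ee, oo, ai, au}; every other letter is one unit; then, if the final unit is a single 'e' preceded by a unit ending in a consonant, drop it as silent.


Word: "computer" (8 letters)
Left-to-right scan:
  1. 'c' (letter)
  2. 'o' (letter)
  3. 'm' (letter)
  4. 'p' (letter)
  5. 'u' (letter)
  6. 't' (letter)
  7. 'e' (letter)
  8. 'r' (letter)
Units from scan: 8
Sound units = 8 units


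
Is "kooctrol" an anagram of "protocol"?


Word 1: "protocol" → sorted: cloooprt
Word 2: "kooctrol" → sorted: cklooort
Same letters? cloooprt != cklooort
Anagram = No


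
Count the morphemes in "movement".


Word: "movement"
Morphemes: move | -ment
Each morpheme carries meaning
= 2 morphemes


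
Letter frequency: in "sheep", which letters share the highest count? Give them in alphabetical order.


Word: "sheep"
Letter counts:
  'e': 2
  'h': 1
  'p': 1
  's': 1
Maximum count = 2
Most frequent = 'e' (2 times each)


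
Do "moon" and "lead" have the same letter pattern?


Pattern of "moon": [0, 1, 1, 2]
Pattern of "lead": [0, 1, 2, 3]
Patterns do not match
Same pattern = No


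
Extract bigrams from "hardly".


Word: "hardly" (length 6)
Number of bigrams = 6 - 2 + 1 = 5
  Position 0: "ha"
  Position 1: "ar"
  Position 2: "rd"
  Position 3: "dl"
  Position 4: "ly"
Bigrams = "ha", "ar", "rd", "dl", "ly"


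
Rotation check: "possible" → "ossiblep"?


Word: "possible", Candidate: "ossiblep"
Method: check if candidate is substring of word+word
"possiblepossible" contains "ossiblep"? Yes
Is rotation = Yes


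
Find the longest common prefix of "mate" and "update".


Word 1: "mate"
Word 2: "update"
Comparing from start:
  Pos 0: 'm' != 'u' (stop)
LCP = "" (length 0)


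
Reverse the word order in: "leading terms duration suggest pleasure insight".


Original: "leading terms duration suggest pleasure insight"
Words (1..n): leading | terms | duration | suggest | pleasure | insight
Reversed (n..1): insight | pleasure | suggest | duration | terms | leading
Result = "insight pleasure suggest duration terms leading"


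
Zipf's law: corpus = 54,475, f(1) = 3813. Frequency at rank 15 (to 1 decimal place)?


Zipf's law: f(r) = f(1) / r
f(1) = 3813
f(15) = 3813 / 15
= 254.2 occurrences


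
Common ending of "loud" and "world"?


Word 1: "loud"
Word 2: "world"
Comparing from end:
  Pos -1: 'd' == 'd'
  Pos -2: 'u' != 'l' (stop)
LCS = "d" (length 1)


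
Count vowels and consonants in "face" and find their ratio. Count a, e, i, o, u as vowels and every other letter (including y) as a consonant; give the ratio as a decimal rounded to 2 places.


Word: "face"
Vowels (a,e,i,o,u): 2
Consonants: 2
Ratio = 2/2
= 1.00


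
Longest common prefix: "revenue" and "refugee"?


Word 1: "revenue"
Word 2: "refugee"
Comparing from start:
  Pos 0: 'r' == 'r'
  Pos 1: 'e' == 'e'
  Pos 2: 'v' != 'f' (stop)
LCP = "re" (length 2)


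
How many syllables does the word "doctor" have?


Word: "doctor"
Syllable breakdown: doc / tor
Counting: 2 parts
= 2 syllables


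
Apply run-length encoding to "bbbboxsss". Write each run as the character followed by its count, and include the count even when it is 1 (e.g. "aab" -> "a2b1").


String: "bbbboxsss"
Scanning for consecutive runs:
  'b' x 4
  'o' x 1
  'x' x 1
  's' x 3
RLE = "b4o1x1s3"


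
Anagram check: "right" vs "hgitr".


Word 1: "right" → sorted: ghirt
Word 2: "hgitr" → sorted: ghirt
Same letters? ghirt == ghirt
Anagram = Yes


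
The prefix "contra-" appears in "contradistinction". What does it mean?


Prefix: contra-
Example: contradistinction = contra- + distinction
Meaning = against


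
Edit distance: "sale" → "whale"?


Word 1: "sale" (length 4)
Word 2: "whale" (length 5)
One optimal edit sequence (insert/delete/substitute each cost 1):
  1. insert 'w'  (+1)
  2. substitute 's' -> 'h'  (+1)
  3. keep 'a'
  4. keep 'l'
  5. keep 'e'
Total edit operations: 2
Edit distance = 2


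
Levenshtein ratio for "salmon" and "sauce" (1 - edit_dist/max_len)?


Word 1: "salmon" (length 6)
Word 2: "sauce" (length 5)
One optimal edit sequence:
  1. keep 's'
  2. keep 'a'
  3. delete 'l'  (+1)
  4. substitute 'm' -> 'u'  (+1)
  5. substitute 'o' -> 'c'  (+1)
  6. substitute 'n' -> 'e'  (+1)
Edit distance = 4
Max length = max(6, 5) = 6
Similarity = 1 - 4/6
= 0.3333


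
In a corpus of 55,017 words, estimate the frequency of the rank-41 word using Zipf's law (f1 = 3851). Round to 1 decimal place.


Zipf's law: f(r) = f(1) / r
f(1) = 3851
f(41) = 3851 / 41
= 93.9 occurrences


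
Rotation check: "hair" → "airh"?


Word: "hair", Candidate: "airh"
Method: check if candidate is substring of word+word
"hairhair" contains "airh"? Yes
Is rotation = Yes


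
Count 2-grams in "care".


Word: "care" (length 4)
Number of 2-grams = length - 2 + 1 = 4 - 2 + 1
= 3


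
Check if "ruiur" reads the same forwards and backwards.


Word: "ruiur"
Reversed: "ruiur"
Forward == Backward? ruiur == ruiur
Palindrome = Yes


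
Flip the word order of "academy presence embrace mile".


Original: "academy presence embrace mile"
Words (1..n): academy | presence | embrace | mile
Reversed (n..1): mile | embrace | presence | academy
Result = "mile embrace presence academy"


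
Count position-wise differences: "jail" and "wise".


Comparing character by character (same length = 4):
  Pos 0: 'j' vs 'w' !=
  Pos 1: 'a' vs 'i' !=
  Pos 2: 'i' vs 's' !=
  Pos 3: 'l' vs 'e' !=
Hamming distance = 4


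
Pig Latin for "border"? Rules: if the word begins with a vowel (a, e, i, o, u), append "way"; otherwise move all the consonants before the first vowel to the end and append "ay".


Word: "border"
Starts with consonant(s) → move to end, add 'ay'
Consonant cluster: "b"
Pig Latin = "orderbay"


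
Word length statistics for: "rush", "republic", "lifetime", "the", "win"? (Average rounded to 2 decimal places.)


Lengths: "rush"=4, "republic"=8, "lifetime"=8, "the"=3, "win"=3
Sum = 26, Count = 5
Average = 26/5 = 5.20
= avg=5.20, min=3, max=8


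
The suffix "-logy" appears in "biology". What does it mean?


Suffix: -logy
Example: biology (bio- + -logy)
Meaning = study of


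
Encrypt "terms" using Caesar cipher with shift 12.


Word: "terms"
Shift: 12
Each letter → (letter + shift) mod 26:
  't' (19) + 12 = 5 → 'f'
  'e' (4) + 12 = 16 → 'q'
  'r' (17) + 12 = 3 → 'd'
  'm' (12) + 12 = 24 → 'y'
  's' (18) + 12 = 4 → 'e'
Result = "fqdye"


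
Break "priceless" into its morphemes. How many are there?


Word: "priceless"
Morphemes: price / -less
Each morpheme carries meaning
= 2 morphemes


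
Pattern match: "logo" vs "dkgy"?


Pattern of "logo": [0, 1, 2, 1]
Pattern of "dkgy": [0, 1, 2, 3]
Patterns do not match
Same pattern = No


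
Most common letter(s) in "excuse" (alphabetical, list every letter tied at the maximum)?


Word: "excuse"
Letter counts:
  'c': 1
  'e': 2
  's': 1
  'u': 1
  'x': 1
Maximum count = 2
Most frequent = 'e' (2 times each)


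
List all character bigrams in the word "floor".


Word: "floor" (length 5)
Number of bigrams = 5 - 2 + 1 = 4
  Position 0: "fl"
  Position 1: "lo"
  Position 2: "oo"
  Position 3: "or"
Bigrams = "fl", "lo", "oo", "or"


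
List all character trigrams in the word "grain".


Word: "grain" (length 5)
Number of trigrams = 5 - 3 + 1 = 3
  Position 0: "gra"
  Position 1: "rai"
  Position 2: "ain"
Trigrams = "gra", "rai", "ain"


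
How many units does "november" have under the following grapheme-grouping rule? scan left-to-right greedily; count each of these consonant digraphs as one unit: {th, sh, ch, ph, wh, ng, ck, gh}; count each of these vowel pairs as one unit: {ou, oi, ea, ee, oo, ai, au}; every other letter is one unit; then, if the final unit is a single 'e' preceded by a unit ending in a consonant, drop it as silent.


Word: "november" (8 letters)
Left-to-right scan:
  [1] 'n' (letter)
  [2] 'o' (letter)
  [3] 'v' (letter)
  [4] 'e' (letter)
  [5] 'm' (letter)
  [6] 'b' (letter)
  [7] 'e' (letter)
  [8] 'r' (letter)
Units from scan: 8
Sound units = 8 units


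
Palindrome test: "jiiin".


Word: "jiiin"
Reversed: "niiij"
Forward == Backward? jiiin != niiij
Palindrome = No


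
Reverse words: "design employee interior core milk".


Original: "design employee interior core milk"
Words (1..n): design | employee | interior | core | milk
Reversed (n..1): milk | core | interior | employee | design
Result = "milk core interior employee design"


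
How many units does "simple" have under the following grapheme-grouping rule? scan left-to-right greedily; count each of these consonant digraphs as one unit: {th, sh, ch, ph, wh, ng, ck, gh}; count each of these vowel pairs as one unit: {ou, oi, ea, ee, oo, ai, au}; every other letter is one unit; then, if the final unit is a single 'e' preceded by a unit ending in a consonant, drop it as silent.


Word: "simple" (6 letters)
Left-to-right scan:
  [1] 's' (letter)
  [2] 'i' (letter)
  [3] 'm' (letter)
  [4] 'p' (letter)
  [5] 'l' (letter)
  [6] 'e' (letter)
Units from scan: 6
Final unit is 'e' after a consonant -> drop as silent (-1)
Sound units = 5 units


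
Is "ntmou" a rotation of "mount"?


Word: "mount", Candidate: "ntmou"
Method: check if candidate is substring of word+word
"mountmount" contains "ntmou"? Yes
Is rotation = Yes


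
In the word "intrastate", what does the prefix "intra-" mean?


Prefix: intra-
As in: intrastate -> intra- + state
Meaning = within


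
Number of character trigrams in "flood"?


Word: "flood" (length 5)
Number of 3-grams = length - 3 + 1 = 5 - 3 + 1
= 3


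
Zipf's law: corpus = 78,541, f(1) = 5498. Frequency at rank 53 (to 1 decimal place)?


Zipf's law: f(r) = f(1) / r
f(1) = 5498
f(53) = 5498 / 53
= 103.7 occurrences


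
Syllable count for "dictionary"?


Word: "dictionary"
Syllable breakdown: dic-tion-ar-y
Counting: 4 parts
= 4 syllables


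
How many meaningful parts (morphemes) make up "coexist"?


Word: "coexist"
Morphemes: co- / exist
Each morpheme carries meaning
= 2 morphemes


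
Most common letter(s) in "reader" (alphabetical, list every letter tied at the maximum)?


Word: "reader"
Letter counts:
  'a': 1
  'd': 1
  'e': 2
  'r': 2
Maximum count = 2
Most frequent = 'e', 'r' (2 times each)


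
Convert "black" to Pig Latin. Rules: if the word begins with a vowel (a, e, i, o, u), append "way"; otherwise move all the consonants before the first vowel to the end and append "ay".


Word: "black"
Starts with consonant(s) → move to end, add 'ay'
Consonant cluster: "bl"
Pig Latin = "ackblay"


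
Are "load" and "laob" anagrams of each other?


Word 1: "load" → sorted: adlo
Word 2: "laob" → sorted: ablo
Same letters? adlo != ablo
Anagram = No


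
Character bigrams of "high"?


Word: "high" (length 4)
Number of bigrams = 4 - 2 + 1 = 3
  Position 0: "hi"
  Position 1: "ig"
  Position 2: "gh"
Bigrams = "hi", "ig", "gh"


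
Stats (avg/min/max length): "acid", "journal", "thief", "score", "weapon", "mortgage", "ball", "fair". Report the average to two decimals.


Lengths: "acid"=4, "journal"=7, "thief"=5, "score"=5, "weapon"=6, "mortgage"=8, "ball"=4, "fair"=4
Sum = 43, Count = 8
Average = 43/8 = 5.38
= avg=5.38, min=4, max=8


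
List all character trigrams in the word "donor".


Word: "donor" (length 5)
Number of trigrams = 5 - 3 + 1 = 3
  Position 0: "don"
  Position 1: "ono"
  Position 2: "nor"
Trigrams = "don", "ono", "nor"


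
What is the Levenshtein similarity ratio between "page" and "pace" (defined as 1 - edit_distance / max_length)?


Word 1: "page" (length 4)
Word 2: "pace" (length 4)
One optimal edit sequence:
  1. keep 'p'
  2. keep 'a'
  3. substitute 'g' -> 'c'  (+1)
  4. keep 'e'
Edit distance = 1
Max length = max(4, 4) = 4
Similarity = 1 - 1/4
= 0.7500


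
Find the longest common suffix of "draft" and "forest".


Word 1: "draft"
Word 2: "forest"
Comparing from end:
  Pos -1: 't' == 't'
  Pos -2: 'f' != 's' (stop)
LCS = "t" (length 1)


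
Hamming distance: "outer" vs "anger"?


Comparing character by character (same length = 5):
  Pos 0: 'o' vs 'a' !=
  Pos 1: 'u' vs 'n' !=
  Pos 2: 't' vs 'g' !=
  Pos 3: 'e' vs 'e' =
  Pos 4: 'r' vs 'r' =
Hamming distance = 3


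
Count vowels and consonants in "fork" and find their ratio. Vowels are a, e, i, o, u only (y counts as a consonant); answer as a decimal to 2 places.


Word: "fork"
Vowels (a,e,i,o,u): 1
Consonants: 3
Ratio = 1/3
= 0.33


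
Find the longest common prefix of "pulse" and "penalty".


Word 1: "pulse"
Word 2: "penalty"
Comparing from start:
  Pos 0: 'p' == 'p'
  Pos 1: 'u' != 'e' (stop)
LCP = "p" (length 1)


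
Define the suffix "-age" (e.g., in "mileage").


Suffix: -age
As in: mileage -> mile + -age
Meaning = result / collection


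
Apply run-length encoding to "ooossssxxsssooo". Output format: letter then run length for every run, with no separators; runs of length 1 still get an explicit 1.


String: "ooossssxxsssooo"
Scanning for consecutive runs:
  'o' x 3
  's' x 4
  'x' x 2
  's' x 3
  'o' x 3
RLE = "o3s4x2s3o3"


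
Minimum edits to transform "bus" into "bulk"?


Word 1: "bus" (length 3)
Word 2: "bulk" (length 4)
One optimal edit sequence (insert/delete/substitute each cost 1):
  1. keep 'b'
  2. keep 'u'
  3. insert 'l'  (+1)
  4. substitute 's' -> 'k'  (+1)
Total edit operations: 2
Edit distance = 2


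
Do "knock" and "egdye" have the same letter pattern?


Pattern of "knock": [0, 1, 2, 3, 0]
Pattern of "egdye": [0, 1, 2, 3, 0]
Patterns match
Same pattern = Yes


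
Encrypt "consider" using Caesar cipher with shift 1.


Word: "consider"
Shift: 1
Each letter → (letter + shift) mod 26:
  'c' (2) + 1 = 3 → 'd'
  'o' (14) + 1 = 15 → 'p'
  'n' (13) + 1 = 14 → 'o'
  's' (18) + 1 = 19 → 't'
  'i' (8) + 1 = 9 → 'j'
  'd' (3) + 1 = 4 → 'e'
  'e' (4) + 1 = 5 → 'f'
  'r' (17) + 1 = 18 → 's'
Result = "dpotjefs"


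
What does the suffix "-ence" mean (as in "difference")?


Suffix: -ence
Example: difference (differ + -ence)
Meaning = state of


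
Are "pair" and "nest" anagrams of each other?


Word 1: "pair" → sorted: aipr
Word 2: "nest" → sorted: enst
Same letters? aipr != enst
Anagram = No


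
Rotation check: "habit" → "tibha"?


Word: "habit", Candidate: "tibha"
Method: check if candidate is substring of word+word
"habithabit" contains "tibha"? No
Is rotation = No


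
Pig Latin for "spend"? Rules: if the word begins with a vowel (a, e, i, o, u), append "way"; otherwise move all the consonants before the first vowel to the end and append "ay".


Word: "spend"
Starts with consonant(s) → move to end, add 'ay'
Consonant cluster: "sp"
Pig Latin = "endspay"


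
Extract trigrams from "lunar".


Word: "lunar" (length 5)
Number of trigrams = 5 - 3 + 1 = 3
  Position 0: "lun"
  Position 1: "una"
  Position 2: "nar"
Trigrams = "lun", "una", "nar"


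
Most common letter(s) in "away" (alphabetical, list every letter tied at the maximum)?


Word: "away"
Letter counts:
  'a': 2
  'w': 1
  'y': 1
Maximum count = 2
Most frequent = 'a' (2 times each)


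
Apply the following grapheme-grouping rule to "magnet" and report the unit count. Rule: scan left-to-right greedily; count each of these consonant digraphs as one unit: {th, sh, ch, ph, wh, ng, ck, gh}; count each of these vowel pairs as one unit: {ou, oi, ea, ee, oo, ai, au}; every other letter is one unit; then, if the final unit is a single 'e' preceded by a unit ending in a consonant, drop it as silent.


Word: "magnet" (6 letters)
Left-to-right scan:
  (1) 'm' (letter)
  (2) 'a' (letter)
  (3) 'g' (letter)
  (4) 'n' (letter)
  (5) 'e' (letter)
  (6) 't' (letter)
Units from scan: 6
Sound units = 6 units


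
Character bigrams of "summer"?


Word: "summer" (length 6)
Number of bigrams = 6 - 2 + 1 = 5
  Position 0: "su"
  Position 1: "um"
  Position 2: "mm"
  Position 3: "me"
  Position 4: "er"
Bigrams = "su", "um", "mm", "me", "er"


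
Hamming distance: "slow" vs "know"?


Comparing character by character (same length = 4):
  Pos 0: 's' vs 'k' !=
  Pos 1: 'l' vs 'n' !=
  Pos 2: 'o' vs 'o' =
  Pos 3: 'w' vs 'w' =
Hamming distance = 2


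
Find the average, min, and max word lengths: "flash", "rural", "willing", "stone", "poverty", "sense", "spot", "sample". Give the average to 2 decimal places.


Lengths: "flash"=5, "rural"=5, "willing"=7, "stone"=5, "poverty"=7, "sense"=5, "spot"=4, "sample"=6
Sum = 44, Count = 8
Average = 44/8 = 5.50
= avg=5.50, min=4, max=7


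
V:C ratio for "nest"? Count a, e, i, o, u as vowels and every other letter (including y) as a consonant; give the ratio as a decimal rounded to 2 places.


Word: "nest"
Vowels (a,e,i,o,u): 1
Consonants: 3
Ratio = 1/3
= 0.33


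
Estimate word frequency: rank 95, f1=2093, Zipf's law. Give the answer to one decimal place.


Zipf's law: f(r) = f(1) / r
f(1) = 2093
f(95) = 2093 / 95
= 22.0 occurrences


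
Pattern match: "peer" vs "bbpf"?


Pattern of "peer": [0, 1, 1, 2]
Pattern of "bbpf": [0, 0, 1, 2]
Patterns do not match
Same pattern = No


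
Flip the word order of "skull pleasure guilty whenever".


Original: "skull pleasure guilty whenever"
Words (1..n): skull | pleasure | guilty | whenever
Reversed (n..1): whenever | guilty | pleasure | skull
Result = "whenever guilty pleasure skull"


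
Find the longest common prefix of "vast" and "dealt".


Word 1: "vast"
Word 2: "dealt"
Comparing from start:
  Pos 0: 'v' != 'd' (stop)
LCP = "" (length 0)


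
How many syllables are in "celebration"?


Word: "celebration"
Syllable breakdown: cel · e · bra · tion
Counting: 4 parts
= 4 syllables


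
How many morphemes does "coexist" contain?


Word: "coexist"
Morphemes: co- | exist
Each morpheme carries meaning
= 2 morphemes


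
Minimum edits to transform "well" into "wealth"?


Word 1: "well" (length 4)
Word 2: "wealth" (length 6)
One optimal edit sequence (insert/delete/substitute each cost 1):
  1. keep 'w'
  2. keep 'e'
  3. insert 'a'  (+1)
  4. keep 'l'
  5. insert 't'  (+1)
  6. substitute 'l' -> 'h'  (+1)
Total edit operations: 3
Edit distance = 3


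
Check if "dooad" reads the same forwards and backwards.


Word: "dooad"
Reversed: "daood"
Forward == Backward? dooad != daood
Palindrome = No


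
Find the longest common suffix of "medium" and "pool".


Word 1: "medium"
Word 2: "pool"
Comparing from end:
  Pos -1: 'm' != 'l' (stop)
LCS = "" (length 0)


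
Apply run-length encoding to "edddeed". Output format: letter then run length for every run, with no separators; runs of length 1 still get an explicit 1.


String: "edddeed"
Scanning for consecutive runs:
  'e' x 1
  'd' x 3
  'e' x 2
  'd' x 1
RLE = "e1d3e2d1"


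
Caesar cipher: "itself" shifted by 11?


Word: "itself"
Shift: 11
Each letter → (letter + shift) mod 26:
  'i' (8) + 11 = 19 → 't'
  't' (19) + 11 = 4 → 'e'
  's' (18) + 11 = 3 → 'd'
  'e' (4) + 11 = 15 → 'p'
  'l' (11) + 11 = 22 → 'w'
  'f' (5) + 11 = 16 → 'q'
Result = "tedpwq"


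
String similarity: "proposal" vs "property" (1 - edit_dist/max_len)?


Word 1: "proposal" (length 8)
Word 2: "property" (length 8)
One optimal edit sequence:
  1. keep 'p'
  2. keep 'r'
  3. keep 'o'
  4. keep 'p'
  5. substitute 'o' -> 'e'  (+1)
  6. substitute 's' -> 'r'  (+1)
  7. substitute 'a' -> 't'  (+1)
  8. substitute 'l' -> 'y'  (+1)
Edit distance = 4
Max length = max(8, 8) = 8
Similarity = 1 - 4/8
= 0.5000


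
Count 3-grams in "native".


Word: "native" (length 6)
Number of 3-grams = length - 3 + 1 = 6 - 3 + 1
= 4


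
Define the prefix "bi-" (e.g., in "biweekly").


Prefix: bi-
Example: biweekly = bi- + weekly
Meaning = two


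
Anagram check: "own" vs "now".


Word 1: "own" → sorted: now
Word 2: "now" → sorted: now
Same letters? now == now
Anagram = Yes


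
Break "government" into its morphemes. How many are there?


Word: "government"
Morphemes: govern + -ment
Each morpheme carries meaning
= 2 morphemes


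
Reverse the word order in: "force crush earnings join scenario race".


Original: "force crush earnings join scenario race"
Words (1..n): force | crush | earnings | join | scenario | race
Reversed (n..1): race | scenario | join | earnings | crush | force
Result = "race scenario join earnings crush force"


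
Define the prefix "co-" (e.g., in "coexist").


Prefix: co-
Example: coexist = co- + exist
Meaning = together


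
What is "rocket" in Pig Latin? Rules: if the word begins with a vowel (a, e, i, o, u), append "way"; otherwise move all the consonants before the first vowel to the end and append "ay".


Word: "rocket"
Starts with consonant(s) → move to end, add 'ay'
Consonant cluster: "r"
Pig Latin = "ocketray"


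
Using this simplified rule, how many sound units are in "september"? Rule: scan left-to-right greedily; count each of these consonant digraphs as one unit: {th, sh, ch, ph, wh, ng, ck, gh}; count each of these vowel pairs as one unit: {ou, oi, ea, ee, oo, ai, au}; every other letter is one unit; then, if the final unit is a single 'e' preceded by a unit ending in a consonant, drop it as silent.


Word: "september" (9 letters)
Left-to-right scan:
  [1] 's' (letter)
  [2] 'e' (letter)
  [3] 'p' (letter)
  [4] 't' (letter)
  [5] 'e' (letter)
  [6] 'm' (letter)
  [7] 'b' (letter)
  [8] 'e' (letter)
  [9] 'r' (letter)
Units from scan: 9
Sound units = 9 units


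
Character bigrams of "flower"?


Word: "flower" (length 6)
Number of bigrams = 6 - 2 + 1 = 5
  Position 0: "fl"
  Position 1: "lo"
  Position 2: "ow"
  Position 3: "we"
  Position 4: "er"
Bigrams = "fl", "lo", "ow", "we", "er"


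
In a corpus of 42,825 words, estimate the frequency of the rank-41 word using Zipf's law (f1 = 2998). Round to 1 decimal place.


Zipf's law: f(r) = f(1) / r
f(1) = 2998
f(41) = 2998 / 41
= 73.1 occurrences


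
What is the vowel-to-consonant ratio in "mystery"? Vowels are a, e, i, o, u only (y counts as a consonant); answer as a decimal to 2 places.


Word: "mystery"
Vowels (a,e,i,o,u): 1
Consonants: 6
Ratio = 1/6
= 0.17


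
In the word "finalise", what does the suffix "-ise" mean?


Suffix: -ise
As in: finalise -> final + -ise
Meaning = to make


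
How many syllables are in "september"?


Word: "september"
Syllable breakdown: sep / tem / ber
Counting: 3 parts
= 3 syllables


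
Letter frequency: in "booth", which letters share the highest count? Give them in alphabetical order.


Word: "booth"
Letter counts:
  'b': 1
  'h': 1
  'o': 2
  't': 1
Maximum count = 2
Most frequent = 'o' (2 times each)


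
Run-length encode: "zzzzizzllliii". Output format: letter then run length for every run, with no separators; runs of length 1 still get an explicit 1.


String: "zzzzizzllliii"
Scanning for consecutive runs:
  'z' x 4
  'i' x 1
  'z' x 2
  'l' x 3
  'i' x 3
RLE = "z4i1z2l3i3"


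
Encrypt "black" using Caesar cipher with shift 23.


Word: "black"
Shift: 23
Each letter → (letter + shift) mod 26:
  'b' (1) + 23 = 24 → 'y'
  'l' (11) + 23 = 8 → 'i'
  'a' (0) + 23 = 23 → 'x'
  'c' (2) + 23 = 25 → 'z'
  'k' (10) + 23 = 7 → 'h'
Result = "yixzh"


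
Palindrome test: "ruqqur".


Word: "ruqqur"
Reversed: "ruqqur"
Forward == Backward? ruqqur == ruqqur
Palindrome = Yes


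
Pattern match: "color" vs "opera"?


Pattern of "color": [0, 1, 2, 1, 3]
Pattern of "opera": [0, 1, 2, 3, 4]
Patterns do not match
Same pattern = No


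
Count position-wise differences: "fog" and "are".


Comparing character by character (same length = 3):
  Pos 0: 'f' vs 'a' !=
  Pos 1: 'o' vs 'r' !=
  Pos 2: 'g' vs 'e' !=
Hamming distance = 3


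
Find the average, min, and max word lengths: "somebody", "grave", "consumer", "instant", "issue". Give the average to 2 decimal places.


Lengths: "somebody"=8, "grave"=5, "consumer"=8, "instant"=7, "issue"=5
Sum = 33, Count = 5
Average = 33/5 = 6.60
= avg=6.60, min=5, max=8


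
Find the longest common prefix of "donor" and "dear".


Word 1: "donor"
Word 2: "dear"
Comparing from start:
  Pos 0: 'd' == 'd'
  Pos 1: 'o' != 'e' (stop)
LCP = "d" (length 1)


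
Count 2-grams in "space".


Word: "space" (length 5)
Number of 2-grams = length - 2 + 1 = 5 - 2 + 1
= 4


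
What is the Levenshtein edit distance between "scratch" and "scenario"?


Word 1: "scratch" (length 7)
Word 2: "scenario" (length 8)
One optimal edit sequence (insert/delete/substitute each cost 1):
  1. keep 's'
  2. keep 'c'
  3. insert 'e'  (+1)
  4. substitute 'r' -> 'n'  (+1)
  5. keep 'a'
  6. substitute 't' -> 'r'  (+1)
  7. substitute 'c' -> 'i'  (+1)
  8. substitute 'h' -> 'o'  (+1)
Total edit operations: 5
Edit distance = 5


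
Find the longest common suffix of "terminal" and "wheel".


Word 1: "terminal"
Word 2: "wheel"
Comparing from end:
  Pos -1: 'l' == 'l'
  Pos -2: 'a' != 'e' (stop)
LCS = "l" (length 1)
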